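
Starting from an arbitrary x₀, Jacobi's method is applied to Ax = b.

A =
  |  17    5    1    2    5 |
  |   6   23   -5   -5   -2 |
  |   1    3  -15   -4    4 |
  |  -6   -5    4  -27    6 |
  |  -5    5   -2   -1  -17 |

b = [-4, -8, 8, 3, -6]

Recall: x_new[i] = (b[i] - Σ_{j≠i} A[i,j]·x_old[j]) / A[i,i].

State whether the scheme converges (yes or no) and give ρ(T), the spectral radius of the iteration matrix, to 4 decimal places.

Let D = diag(17, 23, -15, -27, -17); L, U the strict triangles.
T_J = -D⁻¹(L+U): T[0,4] = -(5)/(17) = -0.2941; T[0,0] = 0.
  T[0,:] = [+0.0000, -0.2941, -0.0588, -0.1176, -0.2941]
  T[1,:] = [-0.2609, +0.0000, +0.2174, +0.2174, +0.0870]
  T[2,:] = [+0.0667, +0.2000, +0.0000, -0.2667, +0.2667]
  T[3,:] = [-0.2222, -0.1852, +0.1481, +0.0000, +0.2222]
  T[4,:] = [-0.2941, +0.2941, -0.1176, -0.0588, +0.0000]
|eigenvalues of T|: 0.5835, 0.4004, 0.4004, 0.3358, 0.0967.
spectral radius ρ = 0.5835; 0.5835 < 1, so it converges for any x₀.

yes, ρ = 0.5835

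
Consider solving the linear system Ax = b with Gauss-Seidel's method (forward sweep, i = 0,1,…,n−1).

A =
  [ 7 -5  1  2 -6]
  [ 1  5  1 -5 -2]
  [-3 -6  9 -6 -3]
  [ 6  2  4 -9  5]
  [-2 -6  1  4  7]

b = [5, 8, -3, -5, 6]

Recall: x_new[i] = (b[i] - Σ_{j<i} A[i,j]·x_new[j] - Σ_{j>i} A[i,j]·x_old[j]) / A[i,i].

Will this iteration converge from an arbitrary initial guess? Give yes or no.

no

A = D + L + U where D = diag(7, 5, 9, -9, 7).
GS T = -(D+L)⁻¹U: row 0 first, T[0,1] = -(-5)/(7) = +0.7143; later rows by forward substitution.
  T[0,:] = [+0.0000, +0.7143, -0.1429, -0.2857, +0.8571]
  T[1,:] = [+0.0000, -0.1429, -0.1714, +1.0571, +0.2286]
  T[2,:] = [+0.0000, +0.1429, -0.1619, +1.2762, +0.7714]
  T[3,:] = [+0.0000, +0.5079, -0.2053, +0.6116, +1.5206]
  T[4,:] = [+0.0000, -0.2290, -0.0473, +0.2927, -0.5383]
|roots of det(T-λI)|: 1.1317, 0.7688, 0.2130, 0.0816, 0.0000.
spectral radius ρ = 1.1317; 1.1317 > 1 ⇒ diverges.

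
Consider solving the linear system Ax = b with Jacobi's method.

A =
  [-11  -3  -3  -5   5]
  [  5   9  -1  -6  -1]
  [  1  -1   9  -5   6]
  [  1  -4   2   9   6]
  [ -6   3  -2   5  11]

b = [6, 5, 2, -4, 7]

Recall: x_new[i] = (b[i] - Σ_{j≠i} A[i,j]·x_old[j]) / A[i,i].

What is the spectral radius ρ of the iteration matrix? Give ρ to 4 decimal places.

Diagonal D = diag(-11, 9, 9, 9, 11); L, U strict lower/upper.
Jacobi: T = -D⁻¹(L+U), T[4,2] = -(-2)/(11) = +0.1818; T[4,4] = 0.
  T[0,:] = [+0.0000  -0.2727  -0.2727  -0.4545  +0.4545]
  T[1,:] = [-0.5556  +0.0000  +0.1111  +0.6667  +0.1111]
  T[2,:] = [-0.1111  +0.1111  +0.0000  +0.5556  -0.6667]
  T[3,:] = [-0.1111  +0.4444  -0.2222  +0.0000  -0.6667]
  T[4,:] = [+0.5455  -0.2727  +0.1818  -0.4545  +0.0000]
|eigenvalues of T|: 1.1759, 0.6902, 0.4369, 0.4369, 0.1039.
ρ = 1.1759; 1.1759 > 1 ⇒ diverges.

1.1759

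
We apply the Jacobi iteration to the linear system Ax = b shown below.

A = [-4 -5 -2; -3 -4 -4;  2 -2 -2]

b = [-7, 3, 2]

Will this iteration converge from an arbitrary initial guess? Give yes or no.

Let D = diag(-4, -4, -2); L, U the strict triangles.
Jacobi: T = -D⁻¹(L+U), T[2,1] = -(-2)/(-2) = -1.0000; T[2,2] = 0.
  T[0,:] = [+0.0000 -1.2500 -0.5000]
  T[1,:] = [-0.7500 +0.0000 -1.0000]
  T[2,:] = [+1.0000 -1.0000 +0.0000]
|eigenvalues of T|: 1.4314, 0.7819, 0.7819.
spectral radius ρ = 1.4314; 1.4314 > 1, so it fails to converge.

no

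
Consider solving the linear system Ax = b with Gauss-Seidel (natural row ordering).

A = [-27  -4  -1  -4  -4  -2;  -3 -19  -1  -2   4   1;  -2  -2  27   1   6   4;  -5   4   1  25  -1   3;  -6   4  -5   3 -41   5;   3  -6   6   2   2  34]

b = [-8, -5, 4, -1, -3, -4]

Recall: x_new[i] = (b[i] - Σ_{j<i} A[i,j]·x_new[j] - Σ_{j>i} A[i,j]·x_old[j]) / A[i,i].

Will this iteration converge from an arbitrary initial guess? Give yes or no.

yes

Diagonal D = diag(-27, -19, 27, 25, -41, 34); L, U strict lower/upper.
Gauss-Seidel: T = -(D+L)⁻¹U, row 0 first, T[0,3] = -(-4)/(-27) = -0.1481; later rows by forward substitution.
  T[0,:] = [+0.0000, -0.1481, -0.0370, -0.1481, -0.1481, -0.0741]
  T[1,:] = [+0.0000, +0.0234, -0.0468, -0.0819, +0.2339, +0.0643]
  T[2,:] = [+0.0000, -0.0092, -0.0062, -0.0541, -0.2159, -0.1489]
  T[3,:] = [+0.0000, -0.0330, +0.0003, -0.0144, -0.0184, -0.1392]
  T[4,:] = [+0.0000, +0.0227, +0.0016, +0.0192, +0.0695, +0.1470]
  T[5,:] = [+0.0000, +0.0194, -0.0040, +0.0079, +0.0894, +0.0437]
eigenvalue magnitudes: 0.2137, 0.0561, 0.0561, 0.0136, 0.0136, 0.0000.
spectral radius ρ = 0.2137; 0.2137 < 1: convergent.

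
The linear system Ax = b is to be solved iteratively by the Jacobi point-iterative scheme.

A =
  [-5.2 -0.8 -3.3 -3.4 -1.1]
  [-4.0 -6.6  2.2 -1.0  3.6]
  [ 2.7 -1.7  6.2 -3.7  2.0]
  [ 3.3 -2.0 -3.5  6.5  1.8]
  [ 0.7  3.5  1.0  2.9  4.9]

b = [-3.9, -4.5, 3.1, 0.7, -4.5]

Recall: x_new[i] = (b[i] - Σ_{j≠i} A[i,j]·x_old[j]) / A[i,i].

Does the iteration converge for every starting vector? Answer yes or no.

Write A = D+L+U with D = diag(-5.2, -6.6, 6.2, 6.5, 4.9).
T_J = -D⁻¹(L+U): T[4,2] = -(1)/(4.9) = -0.2041; T[4,4] = 0.
  T[0,:] = [+0.0000  -0.1538  -0.6346  -0.6538  -0.2115]
  T[1,:] = [-0.6061  +0.0000  +0.3333  -0.1515  +0.5455]
  T[2,:] = [-0.4355  +0.2742  +0.0000  +0.5968  -0.3226]
  T[3,:] = [-0.5077  +0.3077  +0.5385  +0.0000  -0.2769]
  T[4,:] = [-0.1429  -0.7143  -0.2041  -0.5918  +0.0000]
|λ(T)| sorted: 1.2896, 0.8225, 0.6101, 0.6101, 0.5265.
ρ = 1.2896; 1.2896 > 1, so it fails to converge.

no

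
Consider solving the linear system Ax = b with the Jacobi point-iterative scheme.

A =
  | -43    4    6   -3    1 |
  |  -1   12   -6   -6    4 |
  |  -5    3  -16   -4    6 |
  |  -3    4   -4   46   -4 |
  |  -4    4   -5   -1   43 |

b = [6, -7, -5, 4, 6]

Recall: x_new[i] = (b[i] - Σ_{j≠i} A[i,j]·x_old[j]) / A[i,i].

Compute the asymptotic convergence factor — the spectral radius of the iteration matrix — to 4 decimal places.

0.3662

Diagonal D = diag(-43, 12, -16, 46, 43); L, U strict lower/upper.
Jacobi T = -D⁻¹(L+U): T[0,1] = -(4)/(-43) = +0.0930; T[0,0] = 0.
  T[0,:] = [+0.0000  +0.0930  +0.1395  -0.0698  +0.0233]
  T[1,:] = [+0.0833  +0.0000  +0.5000  +0.5000  -0.3333]
  T[2,:] = [-0.3125  +0.1875  +0.0000  -0.2500  +0.3750]
  T[3,:] = [+0.0652  -0.0870  +0.0870  +0.0000  +0.0870]
  T[4,:] = [+0.0930  -0.0930  +0.1163  +0.0233  +0.0000]
eigenvalue magnitudes: 0.3662, 0.2140, 0.2140, 0.1029, 0.1029.
spectral radius ρ = 0.3662; 0.3662 < 1, so it converges for any x₀.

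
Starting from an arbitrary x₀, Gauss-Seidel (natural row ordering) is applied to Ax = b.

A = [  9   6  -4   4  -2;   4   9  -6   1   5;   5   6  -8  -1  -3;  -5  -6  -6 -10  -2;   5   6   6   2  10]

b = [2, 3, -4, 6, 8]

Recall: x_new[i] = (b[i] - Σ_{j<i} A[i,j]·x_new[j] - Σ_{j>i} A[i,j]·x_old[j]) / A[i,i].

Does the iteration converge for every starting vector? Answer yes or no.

no

Let D = diag(9, 9, -8, -10, 10); L, U the strict triangles.
T_GS = -(D+L)⁻¹U: row 0 first, T[0,3] = -(4)/(9) = -0.4444; later rows by forward substitution.
  T[0,:] = [+0.0000  -0.6667  +0.4444  -0.4444  +0.2222]
  T[1,:] = [+0.0000  +0.2963  +0.4691  +0.0864  -0.6543]
  T[2,:] = [+0.0000  -0.1944  +0.6296  -0.3380  -0.7269]
  T[3,:] = [+0.0000  +0.2722  -0.8815  +0.3731  +0.5176]
  T[4,:] = [+0.0000  +0.2178  -0.7052  +0.2985  +0.6141]
|λ(T)| sorted: 1.4951, 0.5029, 0.1383, 0.0535, 0.0000.
ρ = 1.4951; 1.4951 > 1, so it fails to converge.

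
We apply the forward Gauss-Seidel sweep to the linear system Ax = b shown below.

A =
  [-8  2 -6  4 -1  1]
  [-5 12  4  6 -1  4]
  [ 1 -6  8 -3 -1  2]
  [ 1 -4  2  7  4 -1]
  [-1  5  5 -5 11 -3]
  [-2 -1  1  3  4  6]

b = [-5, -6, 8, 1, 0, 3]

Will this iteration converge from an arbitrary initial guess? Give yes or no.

Split A = D + L + U, D = diag(-8, 12, 8, 7, 11, 6).
GS T = -(D+L)⁻¹U: row 0 first, T[0,3] = -(4)/(-8) = +0.5000; later rows by forward substitution.
  T[0,:] = [+0.0000, +0.2500, -0.7500, +0.5000, -0.1250, +0.1250]
  T[1,:] = [+0.0000, +0.1042, -0.6458, -0.2917, +0.0312, -0.2812]
  T[2,:] = [+0.0000, +0.0469, -0.3906, +0.0938, +0.1641, -0.4766]
  T[3,:] = [+0.0000, +0.0104, -0.1503, -0.2649, -0.5826, +0.1004]
  T[4,:] = [+0.0000, -0.0412, +0.3346, +0.0150, -0.3650, +0.6742]
  T[5,:] = [+0.0000, +0.1151, -0.4405, +0.2249, +0.4708, -0.4255]
|λ(T)| sorted: 1.2845, 0.3001, 0.3001, 0.2302, 0.0609, 0.0000.
ρ = 1.2845; 1.2845 > 1, so it fails to converge.

no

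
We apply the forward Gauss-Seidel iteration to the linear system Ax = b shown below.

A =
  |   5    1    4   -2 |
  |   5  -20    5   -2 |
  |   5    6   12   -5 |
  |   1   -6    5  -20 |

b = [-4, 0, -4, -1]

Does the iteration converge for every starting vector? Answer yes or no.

A = D + L + U where D = diag(5, -20, 12, -20).
GS T = -(D+L)⁻¹U: row 0 first, T[0,2] = -(4)/(5) = -0.8000; later rows by forward substitution.
  T[0,:] = [+0.0000, -0.2000, -0.8000, +0.4000]
  T[1,:] = [+0.0000, -0.0500, +0.0500, +0.0000]
  T[2,:] = [+0.0000, +0.1083, +0.3083, +0.2500]
  T[3,:] = [+0.0000, +0.0321, +0.0221, +0.0825]
|λ(T)| sorted: 0.3467, 0.0578, 0.0520, 0.0000.
ρ = 0.3467; 0.3467 < 1 ⇒ converges.

yes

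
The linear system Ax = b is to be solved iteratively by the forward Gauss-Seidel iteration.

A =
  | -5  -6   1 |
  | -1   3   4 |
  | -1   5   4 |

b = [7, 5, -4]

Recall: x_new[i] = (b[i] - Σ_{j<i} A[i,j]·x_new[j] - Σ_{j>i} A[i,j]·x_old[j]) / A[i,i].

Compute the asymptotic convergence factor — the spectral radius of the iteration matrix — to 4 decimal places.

1.5000

Diagonal D = diag(-5, 3, 4); L, U strict lower/upper.
Gauss-Seidel: T = -(D+L)⁻¹U, row 0 first, T[0,1] = -(-6)/(-5) = -1.2000; later rows by forward substitution.
  T[0,:] = [+0.0000 -1.2000 +0.2000]
  T[1,:] = [+0.0000 -0.4000 -1.2667]
  T[2,:] = [+0.0000 +0.2000 +1.6333]
eigenvalue magnitudes: 1.5000, 0.2667, 0.0000.
spectral radius ρ = 1.5000; 1.5000 > 1: divergent.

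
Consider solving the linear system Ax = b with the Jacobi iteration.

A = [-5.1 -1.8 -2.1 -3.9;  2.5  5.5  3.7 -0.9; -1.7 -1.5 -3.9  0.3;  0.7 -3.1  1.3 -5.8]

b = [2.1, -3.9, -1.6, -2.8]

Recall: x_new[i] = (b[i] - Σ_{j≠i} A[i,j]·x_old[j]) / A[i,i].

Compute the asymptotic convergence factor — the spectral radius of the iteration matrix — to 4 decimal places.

0.9406

Diagonal D = diag(-5.1, 5.5, -3.9, -5.8); L, U strict lower/upper.
Jacobi: T = -D⁻¹(L+U), T[2,1] = -(-1.5)/(-3.9) = -0.3846; T[2,2] = 0.
  T[0,:] = [+0.0000 -0.3529 -0.4118 -0.7647]
  T[1,:] = [-0.4545 +0.0000 -0.6727 +0.1636]
  T[2,:] = [-0.4359 -0.3846 +0.0000 +0.0769]
  T[3,:] = [+0.1207 -0.5345 +0.2241 +0.0000]
|eigenvalues of T|: 0.9406, 0.5781, 0.4889, 0.4889.
ρ = 0.9406; 0.9406 < 1 ⇒ converges.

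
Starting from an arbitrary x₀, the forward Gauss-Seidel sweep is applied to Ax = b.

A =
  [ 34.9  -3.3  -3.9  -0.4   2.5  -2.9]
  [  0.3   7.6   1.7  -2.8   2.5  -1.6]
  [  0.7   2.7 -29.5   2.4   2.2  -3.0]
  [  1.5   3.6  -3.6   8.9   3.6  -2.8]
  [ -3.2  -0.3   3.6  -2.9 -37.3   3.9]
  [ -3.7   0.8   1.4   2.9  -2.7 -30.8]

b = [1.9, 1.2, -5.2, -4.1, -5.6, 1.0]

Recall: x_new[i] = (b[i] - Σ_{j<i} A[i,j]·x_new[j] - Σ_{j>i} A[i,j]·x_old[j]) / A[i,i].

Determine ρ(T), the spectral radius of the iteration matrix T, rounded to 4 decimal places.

0.1564

Split A = D + L + U, D = diag(34.9, 7.6, -29.5, 8.9, -37.3, -30.8).
T_GS = -(D+L)⁻¹U: row 0 first, T[0,3] = -(-0.4)/(34.9) = +0.0115; later rows by forward substitution.
  T[0,:] = [+0.0000  +0.0946  +0.1117  +0.0115  -0.0716  +0.0831]
  T[1,:] = [+0.0000  -0.0037  -0.2281  +0.3680  -0.3261  +0.2072]
  T[2,:] = [+0.0000  +0.0019  -0.0182  +0.1153  +0.0430  -0.0808]
  T[3,:] = [+0.0000  -0.0137  +0.0661  -0.1041  -0.2431  +0.1841]
  T[4,:] = [+0.0000  -0.0068  -0.0146  +0.0153  +0.0318  +0.0737]
  T[5,:] = [+0.0000  -0.0121  -0.0127  +0.0023  -0.0236  +0.0026]
|λ(T)| sorted: 0.1564, 0.1251, 0.1251, 0.0884, 0.0404, 0.0000.
ρ = 0.1564; 0.1564 < 1 ⇒ converges.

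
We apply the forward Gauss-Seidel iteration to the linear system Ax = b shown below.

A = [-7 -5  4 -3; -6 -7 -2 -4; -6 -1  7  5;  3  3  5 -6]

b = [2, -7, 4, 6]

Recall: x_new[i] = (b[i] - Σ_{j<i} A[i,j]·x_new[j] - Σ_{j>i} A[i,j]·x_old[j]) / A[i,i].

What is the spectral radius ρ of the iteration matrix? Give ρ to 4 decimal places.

1.2833

Let D = diag(-7, -7, 7, -6); L, U the strict triangles.
GS T = -(D+L)⁻¹U: row 0 first, T[0,1] = -(-5)/(-7) = -0.7143; later rows by forward substitution.
  T[0,:] = [+0.0000  -0.7143  +0.5714  -0.4286]
  T[1,:] = [+0.0000  +0.6122  -0.7755  -0.2041]
  T[2,:] = [+0.0000  -0.5248  +0.3790  -1.1108]
  T[3,:] = [+0.0000  -0.4883  +0.2138  -1.2420]
|roots of det(T-λI)|: 1.2833, 0.9742, 0.0583, 0.0000.
ρ(T) = max|λ| = 1.2833; 1.2833 > 1, so it fails to converge.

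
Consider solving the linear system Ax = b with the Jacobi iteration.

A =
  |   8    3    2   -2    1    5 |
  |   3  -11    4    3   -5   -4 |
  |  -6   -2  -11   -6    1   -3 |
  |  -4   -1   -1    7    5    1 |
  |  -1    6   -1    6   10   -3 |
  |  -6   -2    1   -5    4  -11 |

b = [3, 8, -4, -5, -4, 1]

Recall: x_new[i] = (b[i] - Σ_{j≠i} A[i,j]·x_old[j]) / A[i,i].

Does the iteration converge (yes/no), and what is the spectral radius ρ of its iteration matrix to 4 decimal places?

A = D + L + U where D = diag(8, -11, -11, 7, 10, -11).
T_J = -D⁻¹(L+U): T[4,2] = -(-1)/(10) = +0.1000; T[4,4] = 0.
  T[0,:] = [+0.0000  -0.3750  -0.2500  +0.2500  -0.1250  -0.6250]
  T[1,:] = [+0.2727  +0.0000  +0.3636  +0.2727  -0.4545  -0.3636]
  T[2,:] = [-0.5455  -0.1818  +0.0000  -0.5455  +0.0909  -0.2727]
  T[3,:] = [+0.5714  +0.1429  +0.1429  +0.0000  -0.7143  -0.1429]
  T[4,:] = [+0.1000  -0.6000  +0.1000  -0.6000  +0.0000  +0.3000]
  T[5,:] = [-0.5455  -0.1818  +0.0909  -0.4545  +0.3636  +0.0000]
|λ(T)| sorted: 1.3281, 0.6430, 0.6430, 0.5496, 0.3901, 0.0466.
ρ(T) = max|λ| = 1.3281; 1.3281 > 1: divergent.

no, ρ = 1.3281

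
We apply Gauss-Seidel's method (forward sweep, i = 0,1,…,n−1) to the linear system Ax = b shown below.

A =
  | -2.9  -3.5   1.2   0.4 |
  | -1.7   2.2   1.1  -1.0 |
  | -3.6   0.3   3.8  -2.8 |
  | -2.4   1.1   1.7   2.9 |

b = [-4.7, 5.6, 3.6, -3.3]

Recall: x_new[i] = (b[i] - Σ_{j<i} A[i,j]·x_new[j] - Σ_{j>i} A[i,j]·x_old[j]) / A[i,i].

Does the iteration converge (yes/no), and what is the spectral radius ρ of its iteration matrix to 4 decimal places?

Write A = D+L+U with D = diag(-2.9, 2.2, 3.8, 2.9).
Gauss-Seidel: T = -(D+L)⁻¹U, row 0 first, T[0,2] = -(1.2)/(-2.9) = +0.4138; later rows by forward substitution.
  T[0,:] = [+0.0000 -1.2069 +0.4138 +0.1379]
  T[1,:] = [+0.0000 -0.9326 -0.1803 +0.5611]
  T[2,:] = [+0.0000 -1.0697 +0.4062 +0.8232]
  T[3,:] = [+0.0000 -0.0180 +0.1727 -0.5813]
|eigenvalues of T|: 1.1806, 0.5960, 0.5230, 0.0000.
ρ = 1.1806; 1.1806 > 1 ⇒ diverges.

no, ρ = 1.1806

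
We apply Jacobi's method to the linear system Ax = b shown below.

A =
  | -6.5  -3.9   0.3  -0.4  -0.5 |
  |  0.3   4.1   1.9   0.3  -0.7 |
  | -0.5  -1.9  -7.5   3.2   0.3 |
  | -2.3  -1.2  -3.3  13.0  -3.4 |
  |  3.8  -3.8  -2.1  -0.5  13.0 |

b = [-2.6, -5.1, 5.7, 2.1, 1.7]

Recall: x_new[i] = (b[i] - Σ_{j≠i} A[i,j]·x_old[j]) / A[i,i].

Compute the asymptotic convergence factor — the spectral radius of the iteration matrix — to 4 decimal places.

Let D = diag(-6.5, 4.1, -7.5, 13, 13); L, U the strict triangles.
Jacobi T = -D⁻¹(L+U): T[0,4] = -(-0.5)/(-6.5) = -0.0769; T[0,0] = 0.
  T[0,:] = [+0.0000  -0.6000  +0.0462  -0.0615  -0.0769]
  T[1,:] = [-0.0732  +0.0000  -0.4634  -0.0732  +0.1707]
  T[2,:] = [-0.0667  -0.2533  +0.0000  +0.4267  +0.0400]
  T[3,:] = [+0.1769  +0.0923  +0.2538  +0.0000  +0.2615]
  T[4,:] = [-0.2923  +0.2923  +0.1615  +0.0385  +0.0000]
|roots of det(T-λI)|: 0.5776, 0.4871, 0.4871, 0.3313, 0.3313.
spectral radius ρ = 0.5776; 0.5776 < 1, so it converges for any x₀.

0.5776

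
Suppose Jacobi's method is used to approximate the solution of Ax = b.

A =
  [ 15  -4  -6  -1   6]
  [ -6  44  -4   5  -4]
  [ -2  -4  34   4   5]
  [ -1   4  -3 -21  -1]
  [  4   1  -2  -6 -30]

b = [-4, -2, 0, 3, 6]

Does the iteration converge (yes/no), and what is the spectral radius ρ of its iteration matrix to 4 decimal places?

Write A = D+L+U with D = diag(15, 44, 34, -21, -30).
Jacobi: T = -D⁻¹(L+U), T[4,3] = -(-6)/(-30) = -0.2000; T[4,4] = 0.
  T[0,:] = [+0.0000 +0.2667 +0.4000 +0.0667 -0.4000]
  T[1,:] = [+0.1364 +0.0000 +0.0909 -0.1136 +0.0909]
  T[2,:] = [+0.0588 +0.1176 +0.0000 -0.1176 -0.1471]
  T[3,:] = [-0.0476 +0.1905 -0.1429 +0.0000 -0.0476]
  T[4,:] = [+0.1333 +0.0333 -0.0667 -0.2000 +0.0000]
|λ(T)| sorted: 0.2724, 0.2037, 0.1676, 0.1676, 0.0084.
ρ(T) = max|λ| = 0.2724; 0.2724 < 1: convergent.

yes, ρ = 0.2724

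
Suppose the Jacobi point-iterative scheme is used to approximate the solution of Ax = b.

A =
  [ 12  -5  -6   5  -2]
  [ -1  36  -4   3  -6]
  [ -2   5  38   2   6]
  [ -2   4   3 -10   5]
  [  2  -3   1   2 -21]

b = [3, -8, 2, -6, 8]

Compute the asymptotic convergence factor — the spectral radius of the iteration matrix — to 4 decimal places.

Write A = D+L+U with D = diag(12, 36, 38, -10, -21).
Jacobi: T = -D⁻¹(L+U), T[3,0] = -(-2)/(-10) = -0.2000; T[3,3] = 0.
  T[0,:] = [+0.0000  +0.4167  +0.5000  -0.4167  +0.1667]
  T[1,:] = [+0.0278  +0.0000  +0.1111  -0.0833  +0.1667]
  T[2,:] = [+0.0526  -0.1316  +0.0000  -0.0526  -0.1579]
  T[3,:] = [-0.2000  +0.4000  +0.3000  +0.0000  +0.5000]
  T[4,:] = [+0.0952  -0.1429  +0.0476  +0.0952  +0.0000]
moduli |λ_i(T)| = 0.2910, 0.2368, 0.2368, 0.2132, 0.1214.
ρ(T) = max|λ| = 0.2910; 0.2910 < 1: convergent.

0.2910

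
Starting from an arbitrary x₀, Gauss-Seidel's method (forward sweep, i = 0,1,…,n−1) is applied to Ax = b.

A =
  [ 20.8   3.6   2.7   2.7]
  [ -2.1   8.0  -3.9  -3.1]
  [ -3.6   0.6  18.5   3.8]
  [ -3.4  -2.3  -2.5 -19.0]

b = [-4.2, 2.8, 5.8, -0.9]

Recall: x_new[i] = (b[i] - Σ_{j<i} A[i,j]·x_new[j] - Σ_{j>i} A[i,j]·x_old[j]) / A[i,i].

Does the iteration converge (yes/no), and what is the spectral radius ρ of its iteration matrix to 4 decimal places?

yes, ρ = 0.1888

A = D + L + U where D = diag(20.8, 8, 18.5, -19).
Gauss-Seidel: T = -(D+L)⁻¹U, row 0 first, T[0,3] = -(2.7)/(20.8) = -0.1298; later rows by forward substitution.
  T[0,:] = [+0.0000  -0.1731  -0.1298  -0.1298]
  T[1,:] = [+0.0000  -0.0454  +0.4534  +0.3534]
  T[2,:] = [+0.0000  -0.0322  -0.0400  -0.2421]
  T[3,:] = [+0.0000  +0.0407  -0.0264  +0.0123]
|λ(T)| sorted: 0.1888, 0.1282, 0.1282, 0.0000.
ρ(T) = max|λ| = 0.1888; 0.1888 < 1, so it converges for any x₀.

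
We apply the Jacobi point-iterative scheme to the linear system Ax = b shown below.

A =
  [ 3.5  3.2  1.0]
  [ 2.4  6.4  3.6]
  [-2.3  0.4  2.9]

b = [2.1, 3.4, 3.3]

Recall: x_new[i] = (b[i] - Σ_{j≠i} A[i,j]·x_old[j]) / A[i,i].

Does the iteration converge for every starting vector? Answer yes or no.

Diagonal D = diag(3.5, 6.4, 2.9); L, U strict lower/upper.
Jacobi T = -D⁻¹(L+U): T[0,1] = -(3.2)/(3.5) = -0.9143; T[0,0] = 0.
  T[0,:] = [+0.0000 -0.9143 -0.2857]
  T[1,:] = [-0.3750 +0.0000 -0.5625]
  T[2,:] = [+0.7931 -0.1379 +0.0000]
|eigenvalues of T|: 0.8204, 0.6922, 0.6922.
ρ = 0.8204; 0.8204 < 1: convergent.

yes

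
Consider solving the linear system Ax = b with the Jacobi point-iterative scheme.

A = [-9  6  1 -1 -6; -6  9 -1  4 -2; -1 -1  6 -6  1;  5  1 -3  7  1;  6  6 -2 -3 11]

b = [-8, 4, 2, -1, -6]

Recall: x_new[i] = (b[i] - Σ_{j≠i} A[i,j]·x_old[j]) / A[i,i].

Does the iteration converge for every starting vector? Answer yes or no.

no

Write A = D+L+U with D = diag(-9, 9, 6, 7, 11).
T_J = -D⁻¹(L+U): T[3,1] = -(1)/(7) = -0.1429; T[3,3] = 0.
  T[0,:] = [+0.0000 +0.6667 +0.1111 -0.1111 -0.6667]
  T[1,:] = [+0.6667 +0.0000 +0.1111 -0.4444 +0.2222]
  T[2,:] = [+0.1667 +0.1667 +0.0000 +1.0000 -0.1667]
  T[3,:] = [-0.7143 -0.1429 +0.4286 +0.0000 -0.1429]
  T[4,:] = [-0.5455 -0.5455 +0.1818 +0.2727 +0.0000]
|eigenvalues of T|: 1.1312, 0.8482, 0.4898, 0.4382, 0.4382.
spectral radius ρ = 1.1312; 1.1312 > 1, so it fails to converge.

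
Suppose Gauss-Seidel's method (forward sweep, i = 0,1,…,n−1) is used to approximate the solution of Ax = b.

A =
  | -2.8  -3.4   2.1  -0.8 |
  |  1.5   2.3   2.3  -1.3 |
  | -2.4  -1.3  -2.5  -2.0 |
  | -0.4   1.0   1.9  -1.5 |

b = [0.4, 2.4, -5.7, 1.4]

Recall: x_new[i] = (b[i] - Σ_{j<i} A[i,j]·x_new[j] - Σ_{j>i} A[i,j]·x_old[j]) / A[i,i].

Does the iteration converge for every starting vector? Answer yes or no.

Split A = D + L + U, D = diag(-2.8, 2.3, -2.5, -1.5).
GS T = -(D+L)⁻¹U: row 0 first, T[0,3] = -(-0.8)/(-2.8) = -0.2857; later rows by forward substitution.
  T[0,:] = [+0.0000 -1.2143 +0.7500 -0.2857]
  T[1,:] = [+0.0000 +0.7919 -1.4891 +0.7516]
  T[2,:] = [+0.0000 +0.7539 +0.0543 -0.9165]
  T[3,:] = [+0.0000 +1.8067 -1.1239 -0.5837]
moduli |λ_i(T)| = 1.5114, 1.0919, 0.1570, 0.0000.
ρ(T) = max|λ| = 1.5114; 1.5114 > 1 ⇒ diverges.

no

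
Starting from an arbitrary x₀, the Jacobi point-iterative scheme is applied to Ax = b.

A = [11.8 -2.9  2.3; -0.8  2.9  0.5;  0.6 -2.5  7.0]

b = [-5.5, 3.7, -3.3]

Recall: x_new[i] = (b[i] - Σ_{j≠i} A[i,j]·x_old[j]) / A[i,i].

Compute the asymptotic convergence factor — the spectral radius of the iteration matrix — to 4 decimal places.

0.2802

Split A = D + L + U, D = diag(11.8, 2.9, 7).
T_J = -D⁻¹(L+U): T[0,2] = -(2.3)/(11.8) = -0.1949; T[0,0] = 0.
  T[0,:] = [+0.0000, +0.2458, -0.1949]
  T[1,:] = [+0.2759, +0.0000, -0.1724]
  T[2,:] = [-0.0857, +0.3571, +0.0000]
|roots of det(T-λI)|: 0.2802, 0.2357, 0.2357.
ρ(T) = max|λ| = 0.2802; 0.2802 < 1, so it converges for any x₀.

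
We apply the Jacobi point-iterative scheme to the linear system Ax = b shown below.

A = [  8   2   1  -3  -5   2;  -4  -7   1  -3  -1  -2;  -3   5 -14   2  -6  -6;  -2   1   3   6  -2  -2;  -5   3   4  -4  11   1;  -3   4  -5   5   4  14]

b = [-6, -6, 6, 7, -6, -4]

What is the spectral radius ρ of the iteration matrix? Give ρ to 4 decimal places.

1.2496

A = D + L + U where D = diag(8, -7, -14, 6, 11, 14).
Jacobi: T = -D⁻¹(L+U), T[2,3] = -(2)/(-14) = +0.1429; T[2,2] = 0.
  T[0,:] = [+0.0000  -0.2500  -0.1250  +0.3750  +0.6250  -0.2500]
  T[1,:] = [-0.5714  +0.0000  +0.1429  -0.4286  -0.1429  -0.2857]
  T[2,:] = [-0.2143  +0.3571  +0.0000  +0.1429  -0.4286  -0.4286]
  T[3,:] = [+0.3333  -0.1667  -0.5000  +0.0000  +0.3333  +0.3333]
  T[4,:] = [+0.4545  -0.2727  -0.3636  +0.3636  +0.0000  -0.0909]
  T[5,:] = [+0.2143  -0.2857  +0.3571  -0.3571  -0.2857  +0.0000]
eigenvalue magnitudes: 1.2496, 0.5831, 0.5422, 0.5422, 0.2665, 0.2665.
spectral radius ρ = 1.2496; 1.2496 > 1, so it fails to converge.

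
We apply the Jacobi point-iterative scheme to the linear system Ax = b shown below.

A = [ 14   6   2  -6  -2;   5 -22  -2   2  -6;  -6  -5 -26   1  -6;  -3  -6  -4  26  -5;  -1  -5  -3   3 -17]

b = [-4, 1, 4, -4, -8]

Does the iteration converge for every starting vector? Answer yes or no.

A = D + L + U where D = diag(14, -22, -26, 26, -17).
Jacobi: T = -D⁻¹(L+U), T[1,2] = -(-2)/(-22) = -0.0909; T[1,1] = 0.
  T[0,:] = [+0.0000  -0.4286  -0.1429  +0.4286  +0.1429]
  T[1,:] = [+0.2273  +0.0000  -0.0909  +0.0909  -0.2727]
  T[2,:] = [-0.2308  -0.1923  +0.0000  +0.0385  -0.2308]
  T[3,:] = [+0.1154  +0.2308  +0.1538  +0.0000  +0.1923]
  T[4,:] = [-0.0588  -0.2941  -0.1765  +0.1765  +0.0000]
|λ(T)| sorted: 0.5541, 0.2058, 0.2038, 0.2038, 0.0630.
spectral radius ρ = 0.5541; 0.5541 < 1 ⇒ converges.

yes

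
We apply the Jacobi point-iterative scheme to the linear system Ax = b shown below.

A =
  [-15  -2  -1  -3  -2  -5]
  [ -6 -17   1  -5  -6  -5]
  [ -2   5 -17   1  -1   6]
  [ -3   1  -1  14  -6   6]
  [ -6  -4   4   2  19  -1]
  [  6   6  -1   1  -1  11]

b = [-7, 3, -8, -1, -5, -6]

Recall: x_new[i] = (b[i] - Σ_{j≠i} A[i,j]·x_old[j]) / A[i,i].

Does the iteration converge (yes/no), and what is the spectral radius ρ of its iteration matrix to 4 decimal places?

yes, ρ = 0.8401

Let D = diag(-15, -17, -17, 14, 19, 11); L, U the strict triangles.
Jacobi: T = -D⁻¹(L+U), T[5,1] = -(6)/(11) = -0.5455; T[5,5] = 0.
  T[0,:] = [+0.0000 -0.1333 -0.0667 -0.2000 -0.1333 -0.3333]
  T[1,:] = [-0.3529 +0.0000 +0.0588 -0.2941 -0.3529 -0.2941]
  T[2,:] = [-0.1176 +0.2941 +0.0000 +0.0588 -0.0588 +0.3529]
  T[3,:] = [+0.2143 -0.0714 +0.0714 +0.0000 +0.4286 -0.4286]
  T[4,:] = [+0.3158 +0.2105 -0.2105 -0.1053 +0.0000 +0.0526]
  T[5,:] = [-0.5455 -0.5455 +0.0909 -0.0909 +0.0909 +0.0000]
|λ(T)| sorted: 0.8401, 0.4044, 0.4044, 0.3494, 0.3494, 0.0255.
spectral radius ρ = 0.8401; 0.8401 < 1 ⇒ converges.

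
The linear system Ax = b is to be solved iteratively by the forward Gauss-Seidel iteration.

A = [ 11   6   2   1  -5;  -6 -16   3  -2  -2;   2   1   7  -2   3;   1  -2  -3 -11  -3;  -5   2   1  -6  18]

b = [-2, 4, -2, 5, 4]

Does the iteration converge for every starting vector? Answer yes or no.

yes

Let D = diag(11, -16, 7, -11, 18); L, U the strict triangles.
Gauss-Seidel: T = -(D+L)⁻¹U, row 0 first, T[0,3] = -(1)/(11) = -0.0909; later rows by forward substitution.
  T[0,:] = [+0.0000  -0.5455  -0.1818  -0.0909  +0.4545]
  T[1,:] = [+0.0000  +0.2045  +0.2557  -0.0909  -0.2955]
  T[2,:] = [+0.0000  +0.1266  +0.0154  +0.3247  -0.5162]
  T[3,:] = [+0.0000  -0.1213  -0.0672  -0.0803  -0.0369]
  T[4,:] = [+0.0000  -0.2217  -0.1022  -0.0600  +0.1755]
|λ(T)| sorted: 0.5964, 0.1959, 0.1377, 0.1377, 0.0000.
ρ(T) = max|λ| = 0.5964; 0.5964 < 1 ⇒ converges.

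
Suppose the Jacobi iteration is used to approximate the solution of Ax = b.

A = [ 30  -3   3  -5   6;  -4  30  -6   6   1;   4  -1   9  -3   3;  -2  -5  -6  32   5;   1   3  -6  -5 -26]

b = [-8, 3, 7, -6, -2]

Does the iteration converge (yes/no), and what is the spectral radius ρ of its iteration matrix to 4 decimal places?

Diagonal D = diag(30, 30, 9, 32, -26); L, U strict lower/upper.
T_J = -D⁻¹(L+U): T[0,2] = -(3)/(30) = -0.1000; T[0,0] = 0.
  T[0,:] = [+0.0000 +0.1000 -0.1000 +0.1667 -0.2000]
  T[1,:] = [+0.1333 +0.0000 +0.2000 -0.2000 -0.0333]
  T[2,:] = [-0.4444 +0.1111 +0.0000 +0.3333 -0.3333]
  T[3,:] = [+0.0625 +0.1562 +0.1875 +0.0000 -0.1562]
  T[4,:] = [+0.0385 +0.1154 -0.2308 -0.1923 +0.0000]
|roots of det(T-λI)|: 0.5055, 0.3806, 0.2521, 0.1517, 0.1517.
ρ(T) = max|λ| = 0.5055; 0.5055 < 1 ⇒ converges.

yes, ρ = 0.5055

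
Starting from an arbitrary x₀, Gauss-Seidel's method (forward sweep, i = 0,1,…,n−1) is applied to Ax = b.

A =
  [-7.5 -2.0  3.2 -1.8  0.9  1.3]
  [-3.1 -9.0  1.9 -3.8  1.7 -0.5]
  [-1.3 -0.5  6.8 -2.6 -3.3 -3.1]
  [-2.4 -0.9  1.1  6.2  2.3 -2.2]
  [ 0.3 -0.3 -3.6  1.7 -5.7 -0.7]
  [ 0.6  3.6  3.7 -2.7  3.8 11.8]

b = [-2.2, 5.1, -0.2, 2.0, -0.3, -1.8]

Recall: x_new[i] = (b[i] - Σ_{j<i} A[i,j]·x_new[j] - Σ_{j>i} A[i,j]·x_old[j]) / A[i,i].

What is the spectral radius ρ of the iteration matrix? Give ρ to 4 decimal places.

0.7476

Write A = D+L+U with D = diag(-7.5, -9, 6.8, 6.2, -5.7, 11.8).
GS T = -(D+L)⁻¹U: row 0 first, T[0,1] = -(-2)/(-7.5) = -0.2667; later rows by forward substitution.
  T[0,:] = [+0.0000 -0.2667 +0.4267 -0.2400 +0.1200 +0.1733]
  T[1,:] = [+0.0000 +0.0919 +0.0641 -0.3396 +0.1476 -0.1153]
  T[2,:] = [+0.0000 -0.0442 +0.0863 +0.3115 +0.5191 +0.4805]
  T[3,:] = [+0.0000 -0.0820 +0.1592 -0.1975 -0.3952 +0.3199]
  T[4,:] = [+0.0000 -0.0154 +0.0121 -0.2504 -0.4472 -0.3157]
  T[5,:] = [+0.0000 -0.0144 -0.0358 +0.0536 -0.1603 +0.0505]
|eigenvalues of T|: 0.7476, 0.3543, 0.1434, 0.1086, 0.0121, 0.0000.
ρ(T) = max|λ| = 0.7476; 0.7476 < 1 ⇒ converges.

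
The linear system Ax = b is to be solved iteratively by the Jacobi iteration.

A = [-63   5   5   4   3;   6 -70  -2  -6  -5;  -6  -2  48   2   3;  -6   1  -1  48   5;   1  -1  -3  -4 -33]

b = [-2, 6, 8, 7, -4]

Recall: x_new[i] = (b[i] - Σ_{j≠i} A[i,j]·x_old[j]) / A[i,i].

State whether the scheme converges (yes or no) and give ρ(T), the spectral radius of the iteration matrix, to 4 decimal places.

yes, ρ = 0.2476

A = D + L + U where D = diag(-63, -70, 48, 48, -33).
Jacobi T = -D⁻¹(L+U): T[2,4] = -(3)/(48) = -0.0625; T[2,2] = 0.
  T[0,:] = [+0.0000  +0.0794  +0.0794  +0.0635  +0.0476]
  T[1,:] = [+0.0857  +0.0000  -0.0286  -0.0857  -0.0714]
  T[2,:] = [+0.1250  +0.0417  +0.0000  -0.0417  -0.0625]
  T[3,:] = [+0.1250  -0.0208  +0.0208  +0.0000  -0.1042]
  T[4,:] = [+0.0303  -0.0303  -0.0909  -0.1212  +0.0000]
|roots of det(T-λI)|: 0.2476, 0.1508, 0.0875, 0.0248, 0.0156.
spectral radius ρ = 0.2476; 0.2476 < 1: convergent.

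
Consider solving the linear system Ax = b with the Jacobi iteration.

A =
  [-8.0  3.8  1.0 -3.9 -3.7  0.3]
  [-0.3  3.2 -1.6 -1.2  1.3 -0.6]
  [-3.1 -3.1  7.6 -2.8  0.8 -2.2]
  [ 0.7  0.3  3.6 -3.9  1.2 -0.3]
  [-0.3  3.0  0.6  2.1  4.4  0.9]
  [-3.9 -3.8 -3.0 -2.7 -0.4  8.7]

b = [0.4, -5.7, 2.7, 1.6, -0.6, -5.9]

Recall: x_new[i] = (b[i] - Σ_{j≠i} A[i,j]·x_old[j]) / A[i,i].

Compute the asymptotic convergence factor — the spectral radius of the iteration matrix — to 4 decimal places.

1.2892

Split A = D + L + U, D = diag(-8, 3.2, 7.6, -3.9, 4.4, 8.7).
T_J = -D⁻¹(L+U): T[0,4] = -(-3.7)/(-8) = -0.4625; T[0,0] = 0.
  T[0,:] = [+0.0000, +0.4750, +0.1250, -0.4875, -0.4625, +0.0375]
  T[1,:] = [+0.0938, +0.0000, +0.5000, +0.3750, -0.4062, +0.1875]
  T[2,:] = [+0.4079, +0.4079, +0.0000, +0.3684, -0.1053, +0.2895]
  T[3,:] = [+0.1795, +0.0769, +0.9231, +0.0000, +0.3077, -0.0769]
  T[4,:] = [+0.0682, -0.6818, -0.1364, -0.4773, +0.0000, -0.2045]
  T[5,:] = [+0.4483, +0.4368, +0.3448, +0.3103, +0.0460, +0.0000]
|roots of det(T-λI)|: 1.2892, 0.6215, 0.6215, 0.6174, 0.6174, 0.2320.
spectral radius ρ = 1.2892; 1.2892 > 1, so it fails to converge.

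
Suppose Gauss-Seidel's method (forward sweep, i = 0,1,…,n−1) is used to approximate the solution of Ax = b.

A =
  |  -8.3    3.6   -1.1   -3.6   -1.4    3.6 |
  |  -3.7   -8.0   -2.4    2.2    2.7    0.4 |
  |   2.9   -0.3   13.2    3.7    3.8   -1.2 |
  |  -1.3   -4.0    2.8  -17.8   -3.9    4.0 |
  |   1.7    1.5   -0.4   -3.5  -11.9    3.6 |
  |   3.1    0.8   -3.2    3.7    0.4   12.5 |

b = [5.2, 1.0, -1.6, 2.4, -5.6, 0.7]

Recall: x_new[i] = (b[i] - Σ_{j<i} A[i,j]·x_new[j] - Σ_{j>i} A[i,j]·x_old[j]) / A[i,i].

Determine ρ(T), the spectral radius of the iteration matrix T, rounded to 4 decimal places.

0.5372

Write A = D+L+U with D = diag(-8.3, -8, 13.2, -17.8, -11.9, 12.5).
GS T = -(D+L)⁻¹U: row 0 first, T[0,2] = -(-1.1)/(-8.3) = -0.1325; later rows by forward substitution.
  T[0,:] = [+0.0000  +0.4337  -0.1325  -0.4337  -0.1687  +0.4337]
  T[1,:] = [+0.0000  -0.2006  -0.2387  +0.4756  +0.4155  -0.1506]
  T[2,:] = [+0.0000  -0.0998  +0.0237  -0.1742  -0.2414  -0.0078]
  T[3,:] = [+0.0000  -0.0023  +0.0670  -0.1026  -0.3381  +0.2257]
  T[4,:] = [+0.0000  +0.0407  -0.0695  +0.0340  +0.1358  +0.2794]
  T[5,:] = [+0.0000  -0.1209  +0.0366  +0.0618  +0.0492  -0.1757]
eigenvalue magnitudes: 0.5372, 0.2507, 0.2507, 0.1467, 0.1210, 0.0000.
ρ(T) = max|λ| = 0.5372; 0.5372 < 1, so it converges for any x₀.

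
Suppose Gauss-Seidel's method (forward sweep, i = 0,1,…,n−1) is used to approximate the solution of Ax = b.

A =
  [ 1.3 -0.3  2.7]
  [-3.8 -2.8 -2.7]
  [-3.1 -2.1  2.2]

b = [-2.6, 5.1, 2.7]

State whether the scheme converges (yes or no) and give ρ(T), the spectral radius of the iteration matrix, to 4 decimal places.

no, ρ = 1.2107

Split A = D + L + U, D = diag(1.3, -2.8, 2.2).
GS T = -(D+L)⁻¹U: row 0 first, T[0,1] = -(-0.3)/(1.3) = +0.2308; later rows by forward substitution.
  T[0,:] = [+0.0000, +0.2308, -2.0769]
  T[1,:] = [+0.0000, -0.3132, +1.8544]
  T[2,:] = [+0.0000, +0.0262, -1.1565]
|eigenvalues of T|: 1.2107, 0.2590, 0.0000.
spectral radius ρ = 1.2107; 1.2107 > 1 ⇒ diverges.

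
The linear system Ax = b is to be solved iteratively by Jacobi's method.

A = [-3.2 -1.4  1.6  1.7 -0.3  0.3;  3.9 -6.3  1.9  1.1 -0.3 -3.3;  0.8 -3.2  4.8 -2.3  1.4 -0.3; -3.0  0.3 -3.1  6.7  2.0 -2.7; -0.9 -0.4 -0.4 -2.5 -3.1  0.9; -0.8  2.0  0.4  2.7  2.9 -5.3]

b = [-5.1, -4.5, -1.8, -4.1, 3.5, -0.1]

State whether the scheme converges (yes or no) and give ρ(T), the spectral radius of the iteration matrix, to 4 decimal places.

no, ρ = 1.1486

Split A = D + L + U, D = diag(-3.2, -6.3, 4.8, 6.7, -3.1, -5.3).
Jacobi: T = -D⁻¹(L+U), T[4,0] = -(-0.9)/(-3.1) = -0.2903; T[4,4] = 0.
  T[0,:] = [+0.0000  -0.4375  +0.5000  +0.5312  -0.0938  +0.0938]
  T[1,:] = [+0.6190  +0.0000  +0.3016  +0.1746  -0.0476  -0.5238]
  T[2,:] = [-0.1667  +0.6667  +0.0000  +0.4792  -0.2917  +0.0625]
  T[3,:] = [+0.4478  -0.0448  +0.4627  +0.0000  -0.2985  +0.4030]
  T[4,:] = [-0.2903  -0.1290  -0.1290  -0.8065  +0.0000  +0.2903]
  T[5,:] = [-0.1509  +0.3774  +0.0755  +0.5094  +0.5472  +0.0000]
|λ(T)| sorted: 1.1486, 0.9343, 0.6558, 0.6558, 0.4248, 0.4248.
spectral radius ρ = 1.1486; 1.1486 > 1 ⇒ diverges.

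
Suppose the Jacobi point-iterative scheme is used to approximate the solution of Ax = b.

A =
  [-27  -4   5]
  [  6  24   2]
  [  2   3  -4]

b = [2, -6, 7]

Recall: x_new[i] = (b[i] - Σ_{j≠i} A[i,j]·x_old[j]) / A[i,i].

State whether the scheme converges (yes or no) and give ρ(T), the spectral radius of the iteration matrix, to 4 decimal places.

yes, ρ = 0.3778

Write A = D+L+U with D = diag(-27, 24, -4).
Jacobi T = -D⁻¹(L+U): T[1,2] = -(2)/(24) = -0.0833; T[1,1] = 0.
  T[0,:] = [+0.0000 -0.1481 +0.1852]
  T[1,:] = [-0.2500 +0.0000 -0.0833]
  T[2,:] = [+0.5000 +0.7500 +0.0000]
moduli |λ_i(T)| = 0.3778, 0.2749, 0.2749.
spectral radius ρ = 0.3778; 0.3778 < 1, so it converges for any x₀.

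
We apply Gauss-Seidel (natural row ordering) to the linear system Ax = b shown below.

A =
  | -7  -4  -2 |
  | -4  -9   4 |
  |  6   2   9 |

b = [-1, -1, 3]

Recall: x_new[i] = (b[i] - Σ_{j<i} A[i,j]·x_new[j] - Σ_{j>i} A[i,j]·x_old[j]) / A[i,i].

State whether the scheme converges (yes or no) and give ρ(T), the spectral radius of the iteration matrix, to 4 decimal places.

yes, ρ = 0.5998

A = D + L + U where D = diag(-7, -9, 9).
GS T = -(D+L)⁻¹U: row 0 first, T[0,1] = -(-4)/(-7) = -0.5714; later rows by forward substitution.
  T[0,:] = [+0.0000, -0.5714, -0.2857]
  T[1,:] = [+0.0000, +0.2540, +0.5714]
  T[2,:] = [+0.0000, +0.3245, +0.0635]
|eigenvalues of T|: 0.5998, 0.2823, 0.0000.
spectral radius ρ = 0.5998; 0.5998 < 1 ⇒ converges.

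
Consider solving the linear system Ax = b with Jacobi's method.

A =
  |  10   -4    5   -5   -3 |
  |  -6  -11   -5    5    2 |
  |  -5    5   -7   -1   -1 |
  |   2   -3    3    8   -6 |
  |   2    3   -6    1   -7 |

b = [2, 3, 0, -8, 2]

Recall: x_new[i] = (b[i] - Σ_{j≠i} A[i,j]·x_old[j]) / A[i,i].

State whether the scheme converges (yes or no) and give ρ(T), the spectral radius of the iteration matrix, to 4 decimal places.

Let D = diag(10, -11, -7, 8, -7); L, U the strict triangles.
T_J = -D⁻¹(L+U): T[3,1] = -(-3)/(8) = +0.3750; T[3,3] = 0.
  T[0,:] = [+0.0000 +0.4000 -0.5000 +0.5000 +0.3000]
  T[1,:] = [-0.5455 +0.0000 -0.4545 +0.4545 +0.1818]
  T[2,:] = [-0.7143 +0.7143 +0.0000 -0.1429 -0.1429]
  T[3,:] = [-0.2500 +0.3750 -0.3750 +0.0000 +0.7500]
  T[4,:] = [+0.2857 +0.4286 -0.8571 +0.1429 +0.0000]
eigenvalue magnitudes: 1.1203, 0.6873, 0.6873, 0.6248, 0.6248.
ρ = 1.1203; 1.1203 > 1: divergent.

no, ρ = 1.1203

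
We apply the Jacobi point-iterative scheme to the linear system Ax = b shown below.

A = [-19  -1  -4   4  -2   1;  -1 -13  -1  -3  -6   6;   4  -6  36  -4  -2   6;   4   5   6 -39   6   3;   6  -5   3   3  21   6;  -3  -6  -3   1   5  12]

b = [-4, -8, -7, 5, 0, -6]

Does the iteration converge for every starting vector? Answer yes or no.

Write A = D+L+U with D = diag(-19, -13, 36, -39, 21, 12).
T_J = -D⁻¹(L+U): T[4,2] = -(3)/(21) = -0.1429; T[4,4] = 0.
  T[0,:] = [+0.0000 -0.0526 -0.2105 +0.2105 -0.1053 +0.0526]
  T[1,:] = [-0.0769 +0.0000 -0.0769 -0.2308 -0.4615 +0.4615]
  T[2,:] = [-0.1111 +0.1667 +0.0000 +0.1111 +0.0556 -0.1667]
  T[3,:] = [+0.1026 +0.1282 +0.1538 +0.0000 +0.1538 +0.0769]
  T[4,:] = [-0.2857 +0.2381 -0.1429 -0.1429 +0.0000 -0.2857]
  T[5,:] = [+0.2500 +0.5000 +0.2500 -0.0833 -0.4167 +0.0000]
|roots of det(T-λI)|: 0.5737, 0.4595, 0.4595, 0.3060, 0.3060, 0.1085.
ρ = 0.5737; 0.5737 < 1 ⇒ converges.

yes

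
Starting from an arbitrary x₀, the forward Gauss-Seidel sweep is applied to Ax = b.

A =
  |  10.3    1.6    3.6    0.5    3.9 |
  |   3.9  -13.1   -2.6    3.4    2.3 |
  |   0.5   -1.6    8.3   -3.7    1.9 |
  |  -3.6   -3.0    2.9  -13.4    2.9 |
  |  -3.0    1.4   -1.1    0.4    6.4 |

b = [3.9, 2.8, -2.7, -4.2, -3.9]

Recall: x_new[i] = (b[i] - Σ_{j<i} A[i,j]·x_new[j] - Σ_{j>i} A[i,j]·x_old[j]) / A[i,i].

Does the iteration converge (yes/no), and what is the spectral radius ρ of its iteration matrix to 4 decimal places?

yes, ρ = 0.5021

Diagonal D = diag(10.3, -13.1, 8.3, -13.4, 6.4); L, U strict lower/upper.
Gauss-Seidel: T = -(D+L)⁻¹U, row 0 first, T[0,2] = -(3.6)/(10.3) = -0.3495; later rows by forward substitution.
  T[0,:] = [+0.0000, -0.1553, -0.3495, -0.0485, -0.3786]
  T[1,:] = [+0.0000, -0.0462, -0.3025, +0.2451, +0.0628]
  T[2,:] = [+0.0000, +0.0004, -0.0373, +0.4960, -0.1940]
  T[3,:] = [+0.0000, +0.0522, +0.1536, +0.0655, +0.2621]
  T[4,:] = [+0.0000, -0.0659, -0.1137, +0.0048, -0.2410]
eigenvalue magnitudes: 0.5021, 0.2315, 0.1095, 0.1095, 0.0000.
ρ(T) = max|λ| = 0.5021; 0.5021 < 1 ⇒ converges.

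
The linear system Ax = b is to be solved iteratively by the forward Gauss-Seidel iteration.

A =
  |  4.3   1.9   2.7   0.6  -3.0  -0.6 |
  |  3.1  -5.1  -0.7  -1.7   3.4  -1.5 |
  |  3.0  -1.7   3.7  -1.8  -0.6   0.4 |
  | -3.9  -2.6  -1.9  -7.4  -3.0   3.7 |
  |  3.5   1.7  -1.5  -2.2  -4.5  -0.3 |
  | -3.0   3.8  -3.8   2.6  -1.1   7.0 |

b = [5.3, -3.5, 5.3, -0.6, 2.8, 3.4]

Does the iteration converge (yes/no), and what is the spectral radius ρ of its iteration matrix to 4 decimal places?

no, ρ = 1.2693

Write A = D+L+U with D = diag(4.3, -5.1, 3.7, -7.4, -4.5, 7).
Gauss-Seidel: T = -(D+L)⁻¹U, row 0 first, T[0,2] = -(2.7)/(4.3) = -0.6279; later rows by forward substitution.
  T[0,:] = [+0.0000 -0.4419 -0.6279 -0.1395 +0.6977 +0.1395]
  T[1,:] = [+0.0000 -0.2686 -0.5189 -0.4181 +1.0907 -0.2093]
  T[2,:] = [+0.0000 +0.2349 +0.2707 +0.4075 +0.0976 -0.3174]
  T[3,:] = [+0.0000 +0.2669 +0.4437 +0.1158 -1.1814 +0.5815]
  T[4,:] = [+0.0000 -0.6539 -0.9916 -0.4590 +1.4997 -0.2157]
  T[5,:] = [+0.0000 -0.1180 -0.1611 +0.2733 +0.4344 -0.2488]
moduli |λ_i(T)| = 1.2693, 0.5147, 0.4553, 0.1659, 0.0069, 0.0000.
ρ(T) = max|λ| = 1.2693; 1.2693 > 1: divergent.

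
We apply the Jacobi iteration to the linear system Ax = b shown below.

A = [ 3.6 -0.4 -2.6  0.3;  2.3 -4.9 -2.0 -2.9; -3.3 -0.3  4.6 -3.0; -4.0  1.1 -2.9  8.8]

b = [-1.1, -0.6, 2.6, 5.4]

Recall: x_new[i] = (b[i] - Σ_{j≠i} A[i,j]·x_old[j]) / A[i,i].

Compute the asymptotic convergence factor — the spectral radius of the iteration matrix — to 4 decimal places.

0.9184

Diagonal D = diag(3.6, -4.9, 4.6, 8.8); L, U strict lower/upper.
Jacobi: T = -D⁻¹(L+U), T[3,1] = -(1.1)/(8.8) = -0.1250; T[3,3] = 0.
  T[0,:] = [+0.0000, +0.1111, +0.7222, -0.0833]
  T[1,:] = [+0.4694, +0.0000, -0.4082, -0.5918]
  T[2,:] = [+0.7174, +0.0652, +0.0000, +0.6522]
  T[3,:] = [+0.4545, -0.1250, +0.3295, +0.0000]
eigenvalue magnitudes: 0.9184, 0.6574, 0.6574, 0.3117.
ρ(T) = max|λ| = 0.9184; 0.9184 < 1: convergent.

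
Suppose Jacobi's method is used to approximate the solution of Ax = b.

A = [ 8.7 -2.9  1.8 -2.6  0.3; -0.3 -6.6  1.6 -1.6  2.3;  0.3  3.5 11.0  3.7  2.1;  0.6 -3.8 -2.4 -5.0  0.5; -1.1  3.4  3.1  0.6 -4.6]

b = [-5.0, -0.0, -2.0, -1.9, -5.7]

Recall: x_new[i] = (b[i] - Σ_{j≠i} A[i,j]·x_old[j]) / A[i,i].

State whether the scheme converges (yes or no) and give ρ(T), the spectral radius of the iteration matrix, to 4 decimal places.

Split A = D + L + U, D = diag(8.7, -6.6, 11, -5, -4.6).
Jacobi T = -D⁻¹(L+U): T[1,2] = -(1.6)/(-6.6) = +0.2424; T[1,1] = 0.
  T[0,:] = [+0.0000 +0.3333 -0.2069 +0.2989 -0.0345]
  T[1,:] = [-0.0455 +0.0000 +0.2424 -0.2424 +0.3485]
  T[2,:] = [-0.0273 -0.3182 +0.0000 -0.3364 -0.1909]
  T[3,:] = [+0.1200 -0.7600 -0.4800 +0.0000 +0.1000]
  T[4,:] = [-0.2391 +0.7391 +0.6739 +0.1304 +0.0000]
|λ(T)| sorted: 0.8406, 0.5119, 0.3566, 0.3566, 0.0826.
ρ = 0.8406; 0.8406 < 1: convergent.

yes, ρ = 0.8406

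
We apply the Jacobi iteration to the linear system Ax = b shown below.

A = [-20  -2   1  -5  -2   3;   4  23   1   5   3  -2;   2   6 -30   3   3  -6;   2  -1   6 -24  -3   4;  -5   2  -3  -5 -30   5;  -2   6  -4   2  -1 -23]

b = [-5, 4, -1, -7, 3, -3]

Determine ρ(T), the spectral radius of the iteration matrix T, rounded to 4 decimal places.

0.5002

Let D = diag(-20, 23, -30, -24, -30, -23); L, U the strict triangles.
T_J = -D⁻¹(L+U): T[2,0] = -(2)/(-30) = +0.0667; T[2,2] = 0.
  T[0,:] = [+0.0000 -0.1000 +0.0500 -0.2500 -0.1000 +0.1500]
  T[1,:] = [-0.1739 +0.0000 -0.0435 -0.2174 -0.1304 +0.0870]
  T[2,:] = [+0.0667 +0.2000 +0.0000 +0.1000 +0.1000 -0.2000]
  T[3,:] = [+0.0833 -0.0417 +0.2500 +0.0000 -0.1250 +0.1667]
  T[4,:] = [-0.1667 +0.0667 -0.1000 -0.1667 +0.0000 +0.1667]
  T[5,:] = [-0.0870 +0.2609 -0.1739 +0.0870 -0.0435 +0.0000]
moduli |λ_i(T)| = 0.5002, 0.2135, 0.2135, 0.2008, 0.2008, 0.0939.
spectral radius ρ = 0.5002; 0.5002 < 1 ⇒ converges.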